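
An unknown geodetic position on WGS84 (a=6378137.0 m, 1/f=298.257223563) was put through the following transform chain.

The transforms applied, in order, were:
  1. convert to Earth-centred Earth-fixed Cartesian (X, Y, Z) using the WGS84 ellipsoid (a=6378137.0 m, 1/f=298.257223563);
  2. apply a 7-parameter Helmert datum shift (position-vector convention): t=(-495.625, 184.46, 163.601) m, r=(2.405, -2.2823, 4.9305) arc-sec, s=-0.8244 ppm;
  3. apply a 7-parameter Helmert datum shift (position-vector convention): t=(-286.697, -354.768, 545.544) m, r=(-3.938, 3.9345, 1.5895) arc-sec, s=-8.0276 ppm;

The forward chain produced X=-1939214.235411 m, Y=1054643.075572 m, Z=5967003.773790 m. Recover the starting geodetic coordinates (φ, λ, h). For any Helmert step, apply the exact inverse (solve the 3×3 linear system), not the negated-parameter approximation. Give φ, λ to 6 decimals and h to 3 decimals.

start: X=-1939214.2354, Y=1054643.0756, Z=5967003.7738 m
→ Helmert⁻¹: X=-1939048.7850, Y=1054907.3433, Z=5966489.2794
→ Helmert⁻¹: X=-1938463.5265, Y=1054839.6555, Z=5966339.7468
→ geod (Bowring, a=6378137.000): φ=69.82599300°, λ=151.44661400°, h=2095.4090 m

φ=69.825993°, λ=151.446614°, h=2095.409 m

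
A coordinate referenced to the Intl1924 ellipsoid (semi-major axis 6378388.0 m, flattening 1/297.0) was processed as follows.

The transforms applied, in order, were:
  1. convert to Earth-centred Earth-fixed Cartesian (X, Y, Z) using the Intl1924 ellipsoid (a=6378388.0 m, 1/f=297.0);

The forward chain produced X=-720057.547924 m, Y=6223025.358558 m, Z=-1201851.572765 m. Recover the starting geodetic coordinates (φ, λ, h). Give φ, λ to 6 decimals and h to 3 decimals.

start: X=-720057.5479, Y=6223025.3586, Z=-1201851.5728 m
→ geod (Bowring, a=6378388.000): φ=-10.93194900°, λ=96.60026300°, h=1169.1280 m

φ=-10.931949°, λ=96.600263°, h=1169.128 m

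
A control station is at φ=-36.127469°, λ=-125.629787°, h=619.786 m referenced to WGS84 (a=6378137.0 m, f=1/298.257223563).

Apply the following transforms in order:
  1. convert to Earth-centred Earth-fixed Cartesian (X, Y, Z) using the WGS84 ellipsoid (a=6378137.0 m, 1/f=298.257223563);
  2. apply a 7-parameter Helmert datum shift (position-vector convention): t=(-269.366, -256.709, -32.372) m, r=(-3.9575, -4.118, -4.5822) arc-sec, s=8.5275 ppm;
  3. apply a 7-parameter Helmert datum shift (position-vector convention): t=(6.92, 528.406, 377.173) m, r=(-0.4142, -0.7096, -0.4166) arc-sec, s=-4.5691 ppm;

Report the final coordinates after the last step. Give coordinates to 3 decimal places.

X=-3005159.456 m, Y=-4192304.154 m, Z=-3739642.030 m

start: φ=-36.127469°, λ=-125.629787°, h=619.786 m
→ ECEF (a=6378137.000, f=1/298.257223563): X=-3004871.0440, Y=-4192552.8122, Z=-3739990.5572
→ Helmert 7p (PV): X=-3005184.5048, Y=-4192850.2769, Z=-3740034.3725
→ Helmert 7p (PV): X=-3005159.4557, Y=-4192304.1541, Z=-3739642.0298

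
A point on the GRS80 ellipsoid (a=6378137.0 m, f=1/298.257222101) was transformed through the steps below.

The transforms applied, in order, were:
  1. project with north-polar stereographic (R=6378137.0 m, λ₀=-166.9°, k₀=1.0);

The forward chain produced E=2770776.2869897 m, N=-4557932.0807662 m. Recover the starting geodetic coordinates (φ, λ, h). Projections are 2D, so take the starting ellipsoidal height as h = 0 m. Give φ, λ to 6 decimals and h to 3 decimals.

start: E=2770776.2870, N=-4557932.0808 m
→ stereo⁻¹: φ=44.61550900°, λ=-135.60449600°

φ=44.615509°, λ=-135.604496°, h=0.000 m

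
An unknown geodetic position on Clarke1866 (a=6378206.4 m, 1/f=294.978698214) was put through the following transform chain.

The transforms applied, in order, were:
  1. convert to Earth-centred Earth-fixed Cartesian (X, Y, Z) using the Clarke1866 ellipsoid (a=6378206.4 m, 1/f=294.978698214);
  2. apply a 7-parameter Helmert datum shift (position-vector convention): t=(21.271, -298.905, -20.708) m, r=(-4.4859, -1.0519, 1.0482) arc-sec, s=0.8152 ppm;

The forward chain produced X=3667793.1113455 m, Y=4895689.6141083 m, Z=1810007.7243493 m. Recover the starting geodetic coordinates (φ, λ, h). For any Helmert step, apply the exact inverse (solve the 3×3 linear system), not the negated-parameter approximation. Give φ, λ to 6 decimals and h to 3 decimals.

start: X=3667793.1113, Y=4895689.6141, Z=1810007.7243 m
→ Helmert⁻¹: X=3667802.9617, Y=4895926.5220, Z=1810114.7298
→ geod (Bowring, a=6378206.400): φ=16.58934100°, λ=53.16113700°, h=3149.8870 m

φ=16.589341°, λ=53.161137°, h=3149.887 m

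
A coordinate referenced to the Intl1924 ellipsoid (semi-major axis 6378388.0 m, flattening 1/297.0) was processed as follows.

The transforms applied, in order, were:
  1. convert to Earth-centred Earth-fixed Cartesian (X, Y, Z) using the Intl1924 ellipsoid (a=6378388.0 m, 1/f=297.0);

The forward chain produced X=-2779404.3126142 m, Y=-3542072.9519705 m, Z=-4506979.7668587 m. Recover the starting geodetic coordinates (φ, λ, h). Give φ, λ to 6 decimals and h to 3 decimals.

start: X=-2779404.3126, Y=-3542072.9520, Z=-4506979.7669 m
→ geod (Bowring, a=6378388.000): φ=-45.22244100°, λ=-128.12067300°, h=2963.9300 m

φ=-45.222441°, λ=-128.120673°, h=2963.930 m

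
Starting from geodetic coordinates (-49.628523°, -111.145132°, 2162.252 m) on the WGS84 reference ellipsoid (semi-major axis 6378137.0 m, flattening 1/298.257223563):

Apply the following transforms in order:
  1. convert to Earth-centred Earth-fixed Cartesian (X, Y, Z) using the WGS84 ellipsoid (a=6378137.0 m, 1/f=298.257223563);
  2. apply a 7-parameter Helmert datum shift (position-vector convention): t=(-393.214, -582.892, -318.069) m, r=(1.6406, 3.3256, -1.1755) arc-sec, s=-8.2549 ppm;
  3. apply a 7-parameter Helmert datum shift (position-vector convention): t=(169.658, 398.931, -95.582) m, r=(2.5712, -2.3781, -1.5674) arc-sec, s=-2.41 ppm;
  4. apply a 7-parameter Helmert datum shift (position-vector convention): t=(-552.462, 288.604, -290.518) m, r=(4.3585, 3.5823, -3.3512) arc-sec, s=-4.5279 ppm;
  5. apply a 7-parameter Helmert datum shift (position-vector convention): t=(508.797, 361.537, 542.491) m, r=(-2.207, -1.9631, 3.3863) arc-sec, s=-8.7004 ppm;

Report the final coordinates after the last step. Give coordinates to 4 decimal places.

X=-1494070.4387 m, Y=-3861298.8496 m, Z=-4837922.1005 m

start: φ=-49.628523°, λ=-111.145132°, h=2162.252 m
→ ECEF (a=6378137.000, f=1/298.257223563): X=-1493728.0113, Y=-3862026.1554, Z=-4837775.4443
→ Helmert 7p (PV): X=-1494208.9028, Y=-3862530.1754, Z=-4838060.2125
→ Helmert 7p (PV): X=-1494009.2153, Y=-3862050.2725, Z=-4838209.5104
→ Helmert 7p (PV): X=-1494701.6865, Y=-3861617.6745, Z=-4838533.7815
→ Helmert 7p (PV): X=-1494070.4387, Y=-3861298.8496, Z=-4837922.1005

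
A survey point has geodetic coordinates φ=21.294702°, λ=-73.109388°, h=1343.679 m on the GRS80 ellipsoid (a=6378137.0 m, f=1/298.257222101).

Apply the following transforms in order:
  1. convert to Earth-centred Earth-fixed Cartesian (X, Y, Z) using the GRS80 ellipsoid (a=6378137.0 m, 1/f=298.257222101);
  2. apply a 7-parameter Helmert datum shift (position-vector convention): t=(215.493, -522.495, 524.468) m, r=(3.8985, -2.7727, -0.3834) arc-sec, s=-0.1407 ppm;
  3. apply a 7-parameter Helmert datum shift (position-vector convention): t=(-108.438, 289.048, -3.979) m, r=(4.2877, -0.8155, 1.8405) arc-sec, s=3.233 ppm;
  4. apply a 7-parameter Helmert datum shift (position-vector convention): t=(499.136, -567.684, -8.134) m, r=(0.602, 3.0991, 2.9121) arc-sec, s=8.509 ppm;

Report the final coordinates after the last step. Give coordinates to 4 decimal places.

X=1728482.8787 m, Y=-5690947.4385 m, Z=2302615.3953 m

start: φ=21.294702°, λ=-73.109388°, h=1343.679 m
→ ECEF (a=6378137.000, f=1/298.257222101): X=1727741.5587, Y=-5690018.7889, Z=2302314.6751
→ Helmert 7p (PV): X=1727915.2834, Y=-5690587.2096, Z=2302754.5002
→ Helmert 7p (PV): X=1727854.1047, Y=-5690349.0093, Z=2302646.5050
→ Helmert 7p (PV): X=1728482.8787, Y=-5690947.4385, Z=2302615.3953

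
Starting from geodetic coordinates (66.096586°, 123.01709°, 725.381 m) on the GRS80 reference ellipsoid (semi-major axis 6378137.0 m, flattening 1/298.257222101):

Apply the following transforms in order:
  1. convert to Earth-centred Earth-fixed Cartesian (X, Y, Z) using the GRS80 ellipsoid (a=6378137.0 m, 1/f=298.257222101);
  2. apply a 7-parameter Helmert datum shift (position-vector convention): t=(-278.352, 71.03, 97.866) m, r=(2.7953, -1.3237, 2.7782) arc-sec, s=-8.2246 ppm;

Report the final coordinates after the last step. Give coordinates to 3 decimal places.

X=-1412659.091 m, Y=2173326.925 m, Z=5809053.511 m

start: φ=66.096586°, λ=123.017090°, h=725.381 m
→ ECEF (a=6378137.000, f=1/298.257222101): X=-1412325.8029, Y=2173371.5149, Z=5808983.0321
→ Helmert 7p (PV): X=-1412659.0909, Y=2173326.9245, Z=5809053.5113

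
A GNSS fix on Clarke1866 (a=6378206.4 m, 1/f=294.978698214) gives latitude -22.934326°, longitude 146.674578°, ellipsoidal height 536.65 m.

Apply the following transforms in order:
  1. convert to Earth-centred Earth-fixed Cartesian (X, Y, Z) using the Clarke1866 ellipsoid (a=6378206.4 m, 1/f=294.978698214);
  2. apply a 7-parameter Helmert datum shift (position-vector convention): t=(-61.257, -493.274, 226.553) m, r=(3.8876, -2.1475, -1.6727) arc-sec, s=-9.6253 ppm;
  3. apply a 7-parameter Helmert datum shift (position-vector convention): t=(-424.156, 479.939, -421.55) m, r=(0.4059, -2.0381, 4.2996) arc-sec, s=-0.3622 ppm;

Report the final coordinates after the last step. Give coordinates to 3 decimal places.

start: φ=-22.934326°, λ=146.674578°, h=536.650 m
→ ECEF (a=6378206.400, f=1/294.978698214): X=-4911057.1913, Y=3229081.7629, Z=-2470088.1287
→ Helmert 7p (PV): X=-4911019.2752, Y=3228643.7886, Z=-2469828.0708
→ Helmert 7p (PV): X=-4911484.5493, Y=3229025.0480, Z=-2470290.8984

X=-4911484.549 m, Y=3229025.048 m, Z=-2470290.898 m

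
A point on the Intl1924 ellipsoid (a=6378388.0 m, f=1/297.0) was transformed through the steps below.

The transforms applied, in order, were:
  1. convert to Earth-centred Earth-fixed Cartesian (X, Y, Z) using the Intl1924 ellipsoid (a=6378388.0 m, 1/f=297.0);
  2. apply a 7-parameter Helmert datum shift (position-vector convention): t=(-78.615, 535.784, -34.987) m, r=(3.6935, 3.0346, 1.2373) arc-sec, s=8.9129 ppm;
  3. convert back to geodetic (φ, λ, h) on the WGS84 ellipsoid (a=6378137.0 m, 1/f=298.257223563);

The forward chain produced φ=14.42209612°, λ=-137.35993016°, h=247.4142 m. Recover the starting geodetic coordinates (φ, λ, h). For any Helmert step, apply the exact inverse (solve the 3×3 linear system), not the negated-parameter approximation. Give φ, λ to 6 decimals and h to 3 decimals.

start: φ=14.422096°, λ=-137.359930°, h=247.414 m
→ ECEF (a=6378137.000, f=1/298.257223563): X=-4545172.5095, Y=-4185370.5952, Z=1578315.4335
→ Helmert⁻¹: X=-4545101.7148, Y=-4185813.5439, Z=1578344.4384
→ geod (Bowring, a=6378388.000): φ=14.42218900°, λ=-137.35646400°, h=249.4560 m

φ=14.422189°, λ=-137.356464°, h=249.456 m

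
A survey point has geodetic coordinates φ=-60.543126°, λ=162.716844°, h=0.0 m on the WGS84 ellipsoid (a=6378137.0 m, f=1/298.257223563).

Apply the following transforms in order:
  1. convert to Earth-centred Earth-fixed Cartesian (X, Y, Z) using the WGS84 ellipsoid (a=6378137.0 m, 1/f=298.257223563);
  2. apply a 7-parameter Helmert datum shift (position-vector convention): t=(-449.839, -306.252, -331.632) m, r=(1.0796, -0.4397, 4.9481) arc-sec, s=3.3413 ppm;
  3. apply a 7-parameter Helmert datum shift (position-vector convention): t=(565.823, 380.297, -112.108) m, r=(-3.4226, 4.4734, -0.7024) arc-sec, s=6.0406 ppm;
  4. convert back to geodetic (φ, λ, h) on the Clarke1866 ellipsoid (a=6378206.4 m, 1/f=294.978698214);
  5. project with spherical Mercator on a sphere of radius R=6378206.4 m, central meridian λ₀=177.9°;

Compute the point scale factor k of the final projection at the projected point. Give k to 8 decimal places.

2.03370469

start: φ=-60.543126°, λ=162.716844°, h=0.000 m
→ ECEF (a=6378137.000, f=1/298.257223563): X=-3002573.4023, Y=934229.2238, Z=-5530484.9953
→ Helmert 7p (PV): X=-3003043.8957, Y=933883.0111, Z=-5530836.6172
→ Helmert 7p (PV): X=-3002612.9843, Y=934187.4008, Z=-5530932.5016
→ geod (Bowring, a=6378206.400): φ=-60.54673429°, λ=162.71778589°, h=512.9746 m
→ into merc (λ₀=177.9°): φ=-60.54673429°, λ−λ₀=-15.18221411°
scale k = 2.03370469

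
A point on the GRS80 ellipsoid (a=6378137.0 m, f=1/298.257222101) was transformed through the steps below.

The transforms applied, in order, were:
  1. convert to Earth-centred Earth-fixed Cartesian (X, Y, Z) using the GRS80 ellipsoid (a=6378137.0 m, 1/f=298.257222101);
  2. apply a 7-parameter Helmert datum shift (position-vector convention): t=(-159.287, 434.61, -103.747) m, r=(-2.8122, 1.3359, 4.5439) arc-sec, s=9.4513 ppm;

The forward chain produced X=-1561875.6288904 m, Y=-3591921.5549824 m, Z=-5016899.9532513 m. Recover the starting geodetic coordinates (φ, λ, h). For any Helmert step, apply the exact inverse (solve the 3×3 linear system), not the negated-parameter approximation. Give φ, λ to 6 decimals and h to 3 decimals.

φ=-52.204495°, λ=-113.497408°, h=35.174 m

start: X=-1561875.6289, Y=-3591921.5550, Z=-5016899.9533 m
→ Helmert⁻¹: X=-1561748.2244, Y=-3592219.4096, Z=-5016807.8824
→ geod (Bowring, a=6378137.000): φ=-52.20449500°, λ=-113.49740800°, h=35.1740 m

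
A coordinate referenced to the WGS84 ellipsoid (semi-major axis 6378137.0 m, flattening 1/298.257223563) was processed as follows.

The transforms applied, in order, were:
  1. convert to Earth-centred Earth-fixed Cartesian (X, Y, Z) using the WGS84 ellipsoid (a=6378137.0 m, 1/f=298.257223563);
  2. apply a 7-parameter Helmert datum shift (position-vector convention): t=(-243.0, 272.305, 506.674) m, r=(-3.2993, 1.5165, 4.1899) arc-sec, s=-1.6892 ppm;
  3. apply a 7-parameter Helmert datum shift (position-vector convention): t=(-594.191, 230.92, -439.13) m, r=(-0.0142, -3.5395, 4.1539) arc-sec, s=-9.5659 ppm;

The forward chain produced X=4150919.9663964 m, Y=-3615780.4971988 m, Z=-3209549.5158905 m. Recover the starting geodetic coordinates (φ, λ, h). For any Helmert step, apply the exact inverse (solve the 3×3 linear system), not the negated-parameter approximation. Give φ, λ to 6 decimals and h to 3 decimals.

φ=-30.408559°, λ=-41.058803°, h=466.294 m

start: X=4150919.9664, Y=-3615780.4972, Z=-3209549.5159 m
→ Helmert⁻¹: X=4151425.9767, Y=-3616129.3912, Z=-3209212.5715
→ Helmert⁻¹: X=4151626.1269, Y=-3616440.7965, Z=-3209751.9905
→ geod (Bowring, a=6378137.000): φ=-30.40855900°, λ=-41.05880300°, h=466.2940 m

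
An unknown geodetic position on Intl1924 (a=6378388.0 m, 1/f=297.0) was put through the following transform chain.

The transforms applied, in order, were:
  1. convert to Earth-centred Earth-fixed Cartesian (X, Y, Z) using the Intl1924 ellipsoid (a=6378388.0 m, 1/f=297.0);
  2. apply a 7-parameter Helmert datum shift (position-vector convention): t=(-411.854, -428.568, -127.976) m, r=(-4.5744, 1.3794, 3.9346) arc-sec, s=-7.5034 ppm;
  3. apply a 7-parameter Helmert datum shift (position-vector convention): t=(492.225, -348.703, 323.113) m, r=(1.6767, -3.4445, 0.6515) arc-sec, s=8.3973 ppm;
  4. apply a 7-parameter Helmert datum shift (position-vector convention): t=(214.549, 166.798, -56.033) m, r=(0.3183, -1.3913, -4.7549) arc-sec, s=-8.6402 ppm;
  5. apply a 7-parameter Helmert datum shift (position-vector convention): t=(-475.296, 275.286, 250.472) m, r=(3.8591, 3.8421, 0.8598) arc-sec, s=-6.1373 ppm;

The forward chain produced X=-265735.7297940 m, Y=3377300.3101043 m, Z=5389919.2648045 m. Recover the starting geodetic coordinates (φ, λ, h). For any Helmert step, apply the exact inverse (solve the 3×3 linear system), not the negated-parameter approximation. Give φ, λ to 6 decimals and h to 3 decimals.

start: X=-265735.7298, Y=3377300.3101, Z=5389919.2648 m
→ Helmert⁻¹: X=-265348.3772, Y=3377147.6932, Z=5389633.7438
→ Helmert⁻¹: X=-265606.7141, Y=3377012.2676, Z=5389732.9255
→ Helmert⁻¹: X=-265996.0382, Y=3377377.2595, Z=5389341.5441
→ Helmert⁻¹: X=-265557.7884, Y=3377716.7119, Z=5389583.0925
→ geod (Bowring, a=6378388.000): φ=58.01844300°, λ=94.49537600°, h=3116.4960 m

φ=58.018443°, λ=94.495376°, h=3116.496 m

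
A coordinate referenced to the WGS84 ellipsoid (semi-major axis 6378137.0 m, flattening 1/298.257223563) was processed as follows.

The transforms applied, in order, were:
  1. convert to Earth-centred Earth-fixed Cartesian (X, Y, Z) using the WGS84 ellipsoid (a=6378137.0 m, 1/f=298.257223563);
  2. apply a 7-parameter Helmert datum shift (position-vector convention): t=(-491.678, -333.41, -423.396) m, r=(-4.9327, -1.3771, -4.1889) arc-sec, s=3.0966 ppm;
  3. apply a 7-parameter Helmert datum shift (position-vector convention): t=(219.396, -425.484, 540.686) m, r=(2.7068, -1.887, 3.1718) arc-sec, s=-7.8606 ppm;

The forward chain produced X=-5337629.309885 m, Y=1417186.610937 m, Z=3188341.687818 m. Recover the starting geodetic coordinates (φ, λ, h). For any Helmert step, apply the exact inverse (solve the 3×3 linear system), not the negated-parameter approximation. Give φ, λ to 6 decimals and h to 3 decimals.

φ=30.166378°, λ=165.122705°, h=3992.671 m

start: X=-5337629.3099, Y=1417186.6109, Z=3188341.6878 m
→ Helmert⁻¹: X=-5337839.6999, Y=1417747.1540, Z=3187856.2879
→ Helmert⁻¹: X=-5337339.0028, Y=1417891.5330, Z=3188339.3532
→ geod (Bowring, a=6378137.000): φ=30.16637800°, λ=165.12270500°, h=3992.6710 m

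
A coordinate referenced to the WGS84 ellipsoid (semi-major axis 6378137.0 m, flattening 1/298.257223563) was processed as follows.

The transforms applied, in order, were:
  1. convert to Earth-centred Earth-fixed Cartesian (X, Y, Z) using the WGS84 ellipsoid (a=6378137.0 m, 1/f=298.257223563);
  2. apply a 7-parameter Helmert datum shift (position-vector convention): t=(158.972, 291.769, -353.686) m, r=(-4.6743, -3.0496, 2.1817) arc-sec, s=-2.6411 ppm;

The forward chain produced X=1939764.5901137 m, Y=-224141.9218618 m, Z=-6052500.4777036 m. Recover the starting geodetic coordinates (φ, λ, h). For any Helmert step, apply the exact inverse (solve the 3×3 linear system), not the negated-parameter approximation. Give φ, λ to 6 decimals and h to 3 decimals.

start: X=1939764.5901, Y=-224141.9219, Z=-6052500.4777 m
→ Helmert⁻¹: X=1939518.8872, Y=-224317.6455, Z=-6052196.5350
→ geod (Bowring, a=6378137.000): φ=-72.23235500°, λ=-6.59730800°, h=575.5670 m

φ=-72.232355°, λ=-6.597308°, h=575.567 m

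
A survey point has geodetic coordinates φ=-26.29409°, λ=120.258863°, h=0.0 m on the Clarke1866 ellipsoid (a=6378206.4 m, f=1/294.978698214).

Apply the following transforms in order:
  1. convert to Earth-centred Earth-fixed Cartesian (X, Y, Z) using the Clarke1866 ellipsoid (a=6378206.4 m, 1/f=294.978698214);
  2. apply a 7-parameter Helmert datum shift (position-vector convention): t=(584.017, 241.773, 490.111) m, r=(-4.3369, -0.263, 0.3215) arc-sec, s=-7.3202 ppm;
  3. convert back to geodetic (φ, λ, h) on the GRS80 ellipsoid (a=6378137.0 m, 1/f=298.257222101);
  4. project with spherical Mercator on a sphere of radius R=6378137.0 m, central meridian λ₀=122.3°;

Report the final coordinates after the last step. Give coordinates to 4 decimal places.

E=-227876.7815 m, N=-3035024.1433 m

start: φ=-26.294090°, λ=120.258863°, h=0.000 m
→ ECEF (a=6378206.400, f=1/294.978698214): X=-2883393.6771, Y=4942479.7804, Z=-2808150.9883
→ Helmert 7p (PV): X=-2882792.6762, Y=4942621.8358, Z=-2807747.9168
→ geod (Bowring, a=6378137.000): φ=-26.28984615°, λ=120.25294804°, h=-317.1747 m
→ merc (R=6378137.0, λ₀=122.3°): E=-227876.7815, N=-3035024.1433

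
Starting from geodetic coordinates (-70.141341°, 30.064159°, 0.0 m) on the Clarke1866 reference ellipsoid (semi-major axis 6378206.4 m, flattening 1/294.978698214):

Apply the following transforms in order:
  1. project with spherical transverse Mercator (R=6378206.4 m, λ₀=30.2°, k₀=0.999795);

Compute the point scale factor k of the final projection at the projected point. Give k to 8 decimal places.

0.99979532

start: φ=-70.141341°, λ=30.064159°, h=0.000 m
→ into tm (λ₀=30.2°): φ=-70.14134100°, λ−λ₀=-0.13584100°
scale k = 0.99979532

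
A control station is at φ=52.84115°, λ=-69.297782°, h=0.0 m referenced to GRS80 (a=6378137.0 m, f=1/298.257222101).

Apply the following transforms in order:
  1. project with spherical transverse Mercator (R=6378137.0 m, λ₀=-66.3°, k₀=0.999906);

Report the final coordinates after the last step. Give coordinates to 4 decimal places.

start: φ=52.841150°, λ=-69.297782°, h=0.000 m
→ tm (R=6378137.0, λ₀=-66.3°): E=-201526.9155, N=5885900.2809

E=-201526.9155 m, N=5885900.2809 m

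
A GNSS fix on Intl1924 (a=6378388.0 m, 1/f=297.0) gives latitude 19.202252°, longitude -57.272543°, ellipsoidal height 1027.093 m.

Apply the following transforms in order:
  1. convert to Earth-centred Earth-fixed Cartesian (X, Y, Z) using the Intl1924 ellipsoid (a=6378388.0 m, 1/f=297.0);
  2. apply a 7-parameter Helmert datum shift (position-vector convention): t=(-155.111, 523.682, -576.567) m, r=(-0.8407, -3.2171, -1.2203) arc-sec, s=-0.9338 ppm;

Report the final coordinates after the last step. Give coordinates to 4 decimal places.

start: φ=19.202252°, λ=-57.272543°, h=1027.093 m
→ ECEF (a=6378388.000, f=1/297.0): X=3258284.3612, Y=-5069953.5783, Z=2084868.4337
→ Helmert 7p (PV): X=3258063.6954, Y=-5069435.9410, Z=2084361.4033

X=3258063.6954 m, Y=-5069435.9410 m, Z=2084361.4033 m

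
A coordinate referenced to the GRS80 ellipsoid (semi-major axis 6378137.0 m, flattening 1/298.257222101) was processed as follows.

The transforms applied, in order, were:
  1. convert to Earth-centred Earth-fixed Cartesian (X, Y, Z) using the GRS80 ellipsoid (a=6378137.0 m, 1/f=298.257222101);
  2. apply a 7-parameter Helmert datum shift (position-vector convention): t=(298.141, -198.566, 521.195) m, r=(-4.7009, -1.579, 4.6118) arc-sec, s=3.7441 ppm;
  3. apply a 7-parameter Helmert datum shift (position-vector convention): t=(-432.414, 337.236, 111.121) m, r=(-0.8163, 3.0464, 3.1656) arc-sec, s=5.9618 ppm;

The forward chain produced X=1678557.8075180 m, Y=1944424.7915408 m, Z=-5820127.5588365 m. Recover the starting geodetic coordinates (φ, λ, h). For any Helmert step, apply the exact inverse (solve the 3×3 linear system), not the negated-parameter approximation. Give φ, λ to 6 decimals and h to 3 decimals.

start: X=1678557.8075, Y=1944424.7915, Z=-5820127.5588 m
→ Helmert⁻¹: X=1679096.0082, Y=1944073.2293, Z=-5820171.4880
→ Helmert⁻¹: X=1678790.4967, Y=1944359.6363, Z=-5820639.4282
→ geod (Bowring, a=6378137.000): φ=-66.32844900°, λ=49.19216100°, h=2064.7280 m

φ=-66.328449°, λ=49.192161°, h=2064.728 m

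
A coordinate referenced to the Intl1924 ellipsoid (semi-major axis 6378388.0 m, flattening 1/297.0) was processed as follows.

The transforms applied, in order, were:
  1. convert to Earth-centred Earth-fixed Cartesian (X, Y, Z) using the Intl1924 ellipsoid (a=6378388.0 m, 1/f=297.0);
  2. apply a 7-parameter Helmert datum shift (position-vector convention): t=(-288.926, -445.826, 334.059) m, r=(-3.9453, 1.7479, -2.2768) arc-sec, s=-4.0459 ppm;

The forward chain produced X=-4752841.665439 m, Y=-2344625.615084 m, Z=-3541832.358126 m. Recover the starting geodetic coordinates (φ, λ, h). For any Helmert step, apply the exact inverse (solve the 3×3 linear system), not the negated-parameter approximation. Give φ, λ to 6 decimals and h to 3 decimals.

φ=-33.939567°, λ=-153.745225°, h=2372.217 m

start: X=-4752841.6654, Y=-2344625.6151, Z=-3541832.3581 m
→ Helmert⁻¹: X=-4752516.0750, Y=-2344173.9787, Z=-3542265.8594
→ geod (Bowring, a=6378388.000): φ=-33.93956700°, λ=-153.74522500°, h=2372.2170 m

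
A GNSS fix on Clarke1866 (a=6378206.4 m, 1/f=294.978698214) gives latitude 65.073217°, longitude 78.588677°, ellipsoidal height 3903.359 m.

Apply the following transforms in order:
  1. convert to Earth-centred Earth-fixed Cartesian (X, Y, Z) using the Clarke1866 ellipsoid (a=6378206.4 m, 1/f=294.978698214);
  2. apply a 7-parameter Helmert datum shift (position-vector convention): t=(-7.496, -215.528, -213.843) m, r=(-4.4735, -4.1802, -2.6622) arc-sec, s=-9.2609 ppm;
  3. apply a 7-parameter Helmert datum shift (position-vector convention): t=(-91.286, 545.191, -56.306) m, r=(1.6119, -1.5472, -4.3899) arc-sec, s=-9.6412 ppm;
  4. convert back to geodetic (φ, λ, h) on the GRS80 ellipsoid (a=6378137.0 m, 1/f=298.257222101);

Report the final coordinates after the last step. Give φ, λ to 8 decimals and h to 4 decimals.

φ=65.06763482°, λ=78.59382875°, h=3539.8002 m

start: φ=65.073217°, λ=78.588677°, h=3903.359 m
→ ECEF (a=6378206.400, f=1/294.978698214): X=533666.7311, Y=2643995.2043, Z=5764503.5778
→ Helmert 7p (PV): X=533571.5944, Y=2643873.3229, Z=5764189.8227
→ Helmert 7p (PV): X=533488.1957, Y=2644336.6230, Z=5764102.6063
→ geod (Bowring, a=6378137.000): φ=65.06763482°, λ=78.59382875°, h=3539.8002 m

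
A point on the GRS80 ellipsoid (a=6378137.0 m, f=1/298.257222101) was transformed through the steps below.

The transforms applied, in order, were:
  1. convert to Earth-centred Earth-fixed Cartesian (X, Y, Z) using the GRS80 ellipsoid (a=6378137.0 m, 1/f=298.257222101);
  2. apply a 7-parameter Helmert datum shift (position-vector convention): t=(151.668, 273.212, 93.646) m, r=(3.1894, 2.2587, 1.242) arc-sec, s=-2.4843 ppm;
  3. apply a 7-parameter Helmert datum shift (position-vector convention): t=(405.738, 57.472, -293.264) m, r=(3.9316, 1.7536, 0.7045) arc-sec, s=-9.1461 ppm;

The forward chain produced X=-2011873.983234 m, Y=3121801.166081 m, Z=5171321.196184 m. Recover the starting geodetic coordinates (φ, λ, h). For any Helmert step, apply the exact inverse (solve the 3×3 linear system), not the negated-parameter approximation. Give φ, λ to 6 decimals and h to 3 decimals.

start: X=-2011873.9832, Y=3121801.1661, Z=5171321.1962 m
→ Helmert⁻¹: X=-2012331.4303, Y=3121877.6945, Z=5171585.1466
→ Helmert⁻¹: X=-2012525.9307, Y=3121704.3198, Z=5171434.0402
→ geod (Bowring, a=6378137.000): φ=54.49558200°, λ=122.80939800°, h=3021.3570 m

φ=54.495582°, λ=122.809398°, h=3021.357 m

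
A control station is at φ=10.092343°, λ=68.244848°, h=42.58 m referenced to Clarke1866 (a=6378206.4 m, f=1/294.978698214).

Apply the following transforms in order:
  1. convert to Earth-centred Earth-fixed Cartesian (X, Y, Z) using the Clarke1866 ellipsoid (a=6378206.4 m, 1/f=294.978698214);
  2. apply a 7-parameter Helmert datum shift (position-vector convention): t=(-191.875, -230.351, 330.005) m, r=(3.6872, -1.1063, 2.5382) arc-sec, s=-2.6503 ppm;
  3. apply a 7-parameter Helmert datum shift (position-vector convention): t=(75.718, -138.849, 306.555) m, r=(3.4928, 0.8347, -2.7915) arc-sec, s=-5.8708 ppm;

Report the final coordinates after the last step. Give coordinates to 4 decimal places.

X=2327572.1867 m, Y=5832447.9755 m, Z=1111076.8041 m

start: φ=10.092343°, λ=68.244848°, h=42.580 m
→ ECEF (a=6378206.400, f=1/294.978698214): X=2327702.4773, Y=5832908.3861, Z=1110243.6046
→ Helmert 7p (PV): X=2327426.7015, Y=5832671.3730, Z=1110687.4208
→ Helmert 7p (PV): X=2327572.1867, Y=5832447.9755, Z=1111076.8041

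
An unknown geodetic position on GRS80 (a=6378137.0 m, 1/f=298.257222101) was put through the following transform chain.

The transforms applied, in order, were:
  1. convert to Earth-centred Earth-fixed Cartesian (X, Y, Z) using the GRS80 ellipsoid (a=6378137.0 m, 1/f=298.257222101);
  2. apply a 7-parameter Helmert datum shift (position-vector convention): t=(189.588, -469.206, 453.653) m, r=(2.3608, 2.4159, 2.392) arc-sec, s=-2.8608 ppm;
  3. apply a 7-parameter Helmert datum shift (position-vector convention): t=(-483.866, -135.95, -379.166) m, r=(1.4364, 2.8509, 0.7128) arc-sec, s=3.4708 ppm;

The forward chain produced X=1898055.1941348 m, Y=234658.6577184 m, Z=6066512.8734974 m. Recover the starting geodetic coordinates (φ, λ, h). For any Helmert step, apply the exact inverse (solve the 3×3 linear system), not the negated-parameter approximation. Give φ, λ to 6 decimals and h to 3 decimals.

φ=72.610221°, λ=7.067714°, h=2195.859 m

start: X=1898055.1941, Y=234658.6577, Z=6066512.8735 m
→ Helmert⁻¹: X=1898449.4283, Y=234829.4813, Z=6066895.5868
→ Helmert⁻¹: X=1898196.9458, Y=235346.7813, Z=6066478.8279
→ geod (Bowring, a=6378137.000): φ=72.61022100°, λ=7.06771400°, h=2195.8590 m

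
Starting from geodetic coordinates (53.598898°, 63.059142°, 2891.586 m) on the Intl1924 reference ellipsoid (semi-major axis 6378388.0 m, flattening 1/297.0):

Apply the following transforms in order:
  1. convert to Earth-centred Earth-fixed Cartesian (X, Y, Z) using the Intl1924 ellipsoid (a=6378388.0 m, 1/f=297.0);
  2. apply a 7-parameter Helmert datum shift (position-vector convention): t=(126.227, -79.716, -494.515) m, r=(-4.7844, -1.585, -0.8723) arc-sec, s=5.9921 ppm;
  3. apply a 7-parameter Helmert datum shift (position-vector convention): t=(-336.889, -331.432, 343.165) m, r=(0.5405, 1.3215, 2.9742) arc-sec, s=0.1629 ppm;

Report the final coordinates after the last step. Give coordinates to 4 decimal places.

X=1719225.1147 m, Y=3383003.7152 m, Z=5112619.7203 m

start: φ=53.598898°, λ=63.059142°, h=2891.586 m
→ ECEF (a=6378388.000, f=1/297.0): X=1719466.2057, Y=3383271.3176, Z=5112807.0163
→ Helmert 7p (PV): X=1719577.7554, Y=3383323.1972, Z=5112277.8738
→ Helmert 7p (PV): X=1719225.1147, Y=3383003.7152, Z=5112619.7203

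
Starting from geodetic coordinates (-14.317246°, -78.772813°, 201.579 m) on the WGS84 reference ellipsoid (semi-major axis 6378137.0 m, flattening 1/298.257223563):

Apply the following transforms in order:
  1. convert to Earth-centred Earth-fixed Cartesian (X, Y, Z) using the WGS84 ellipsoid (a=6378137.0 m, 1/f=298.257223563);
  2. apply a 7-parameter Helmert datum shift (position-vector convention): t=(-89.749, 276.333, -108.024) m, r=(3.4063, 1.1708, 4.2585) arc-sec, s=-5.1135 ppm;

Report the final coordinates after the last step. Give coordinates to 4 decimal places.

X=1203557.4206 m, Y=-6062847.1195 m, Z=-1567272.6703 m

start: φ=-14.317246°, λ=-78.772813°, h=201.579 m
→ ECEF (a=6378137.000, f=1/298.257223563): X=1203537.0398, Y=-6063205.1833, Z=-1567065.6995
→ Helmert 7p (PV): X=1203557.4206, Y=-6062847.1195, Z=-1567272.6703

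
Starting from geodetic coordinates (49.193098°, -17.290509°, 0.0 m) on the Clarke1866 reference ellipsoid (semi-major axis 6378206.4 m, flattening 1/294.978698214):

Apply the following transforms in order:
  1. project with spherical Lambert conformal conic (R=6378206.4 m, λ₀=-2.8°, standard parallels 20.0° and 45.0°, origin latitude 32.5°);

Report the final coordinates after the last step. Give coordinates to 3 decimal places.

E=-1072698.665 m, N=1913904.119 m

start: φ=49.193098°, λ=-17.290509°, h=0.000 m
→ lcc (R=6378206.4, λ₀=-2.8°): E=-1072698.6649, N=1913904.1187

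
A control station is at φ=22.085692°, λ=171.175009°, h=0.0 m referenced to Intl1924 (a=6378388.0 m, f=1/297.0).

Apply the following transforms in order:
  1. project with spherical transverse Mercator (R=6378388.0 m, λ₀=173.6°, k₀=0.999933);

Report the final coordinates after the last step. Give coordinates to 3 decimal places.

E=-250187.270 m, N=2460491.501 m

start: φ=22.085692°, λ=171.175009°, h=0.000 m
→ tm (R=6378388.0, λ₀=173.6°): E=-250187.2701, N=2460491.5011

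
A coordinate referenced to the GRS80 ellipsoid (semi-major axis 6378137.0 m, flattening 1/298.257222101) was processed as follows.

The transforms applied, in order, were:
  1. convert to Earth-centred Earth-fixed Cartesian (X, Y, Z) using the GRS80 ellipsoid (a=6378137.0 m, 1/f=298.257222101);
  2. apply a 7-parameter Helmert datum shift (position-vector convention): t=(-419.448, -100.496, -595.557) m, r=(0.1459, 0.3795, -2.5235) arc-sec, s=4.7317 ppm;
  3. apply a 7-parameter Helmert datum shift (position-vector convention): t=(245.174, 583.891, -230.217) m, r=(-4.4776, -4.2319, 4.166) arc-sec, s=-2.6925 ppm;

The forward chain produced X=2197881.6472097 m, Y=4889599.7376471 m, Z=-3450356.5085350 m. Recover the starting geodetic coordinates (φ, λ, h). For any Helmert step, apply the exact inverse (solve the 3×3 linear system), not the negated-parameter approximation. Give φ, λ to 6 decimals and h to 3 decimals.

start: X=2197881.6472, Y=4889599.7376, Z=-3450356.5085 m
→ Helmert⁻¹: X=2197670.3518, Y=4889059.5175, Z=-3450074.5385
→ Helmert⁻¹: X=2198025.9303, Y=4889161.3309, Z=-3449462.0739
→ geod (Bowring, a=6378137.000): φ=-32.93631600°, λ=65.79269100°, h=2628.1360 m

φ=-32.936316°, λ=65.792691°, h=2628.136 m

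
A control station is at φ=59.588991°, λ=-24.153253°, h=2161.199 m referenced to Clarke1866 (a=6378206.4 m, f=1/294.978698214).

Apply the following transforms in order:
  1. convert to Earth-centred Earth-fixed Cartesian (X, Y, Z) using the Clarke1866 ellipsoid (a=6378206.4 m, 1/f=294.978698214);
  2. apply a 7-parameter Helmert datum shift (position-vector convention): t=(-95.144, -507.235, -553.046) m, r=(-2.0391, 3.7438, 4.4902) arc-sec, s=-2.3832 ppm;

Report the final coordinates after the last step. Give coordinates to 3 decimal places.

start: φ=59.588991°, λ=-24.153253°, h=2161.199 m
→ ECEF (a=6378206.400, f=1/294.978698214): X=2954432.4852, Y=-1324878.3160, Z=5479106.0008
→ Helmert 7p (PV): X=2954458.5895, Y=-1325263.9130, Z=5478499.3704

X=2954458.590 m, Y=-1325263.913 m, Z=5478499.370 m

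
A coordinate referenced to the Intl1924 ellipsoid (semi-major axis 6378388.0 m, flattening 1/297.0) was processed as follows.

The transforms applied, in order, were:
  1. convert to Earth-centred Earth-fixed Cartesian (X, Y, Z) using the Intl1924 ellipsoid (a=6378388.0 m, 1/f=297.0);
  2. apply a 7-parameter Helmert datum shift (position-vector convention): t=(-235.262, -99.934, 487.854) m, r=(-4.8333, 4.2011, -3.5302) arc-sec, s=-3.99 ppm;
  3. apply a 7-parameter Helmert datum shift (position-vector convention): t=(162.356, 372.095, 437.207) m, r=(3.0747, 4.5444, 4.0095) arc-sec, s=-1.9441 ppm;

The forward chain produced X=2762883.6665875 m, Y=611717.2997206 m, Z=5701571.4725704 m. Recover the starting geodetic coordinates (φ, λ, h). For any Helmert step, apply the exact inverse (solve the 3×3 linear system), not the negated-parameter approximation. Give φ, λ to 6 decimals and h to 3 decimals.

start: X=2762883.6666, Y=611717.2997, Z=5701571.4726 m
→ Helmert⁻¹: X=2762612.9579, Y=611377.6772, Z=5701197.1012
→ Helmert⁻¹: X=2762732.6686, Y=611393.7508, Z=5700802.5895
→ geod (Bowring, a=6378388.000): φ=63.75616400°, λ=12.47846500°, h=3264.6800 m

φ=63.756164°, λ=12.478465°, h=3264.680 m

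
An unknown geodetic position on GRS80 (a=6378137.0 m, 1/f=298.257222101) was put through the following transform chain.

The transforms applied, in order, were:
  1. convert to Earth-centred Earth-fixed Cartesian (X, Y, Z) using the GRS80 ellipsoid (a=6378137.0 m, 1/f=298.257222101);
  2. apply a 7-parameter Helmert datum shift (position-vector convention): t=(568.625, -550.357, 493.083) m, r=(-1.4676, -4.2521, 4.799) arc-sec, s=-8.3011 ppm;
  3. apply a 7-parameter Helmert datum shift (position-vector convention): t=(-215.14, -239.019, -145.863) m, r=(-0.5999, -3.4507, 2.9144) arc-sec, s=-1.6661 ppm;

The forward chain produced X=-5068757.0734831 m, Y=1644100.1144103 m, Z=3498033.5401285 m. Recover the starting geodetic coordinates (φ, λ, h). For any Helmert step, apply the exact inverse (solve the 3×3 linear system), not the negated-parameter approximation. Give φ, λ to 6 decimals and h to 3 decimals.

φ=33.456252°, λ=162.019913°, h=2974.592 m

start: X=-5068757.0735, Y=1644100.1144, Z=3498033.5401 m
→ Helmert⁻¹: X=-5068468.6195, Y=1644403.3131, Z=3498274.8068
→ Helmert⁻¹: X=-5068968.9402, Y=1645060.3727, Z=3497926.9599
→ geod (Bowring, a=6378137.000): φ=33.45625200°, λ=162.01991300°, h=2974.5920 m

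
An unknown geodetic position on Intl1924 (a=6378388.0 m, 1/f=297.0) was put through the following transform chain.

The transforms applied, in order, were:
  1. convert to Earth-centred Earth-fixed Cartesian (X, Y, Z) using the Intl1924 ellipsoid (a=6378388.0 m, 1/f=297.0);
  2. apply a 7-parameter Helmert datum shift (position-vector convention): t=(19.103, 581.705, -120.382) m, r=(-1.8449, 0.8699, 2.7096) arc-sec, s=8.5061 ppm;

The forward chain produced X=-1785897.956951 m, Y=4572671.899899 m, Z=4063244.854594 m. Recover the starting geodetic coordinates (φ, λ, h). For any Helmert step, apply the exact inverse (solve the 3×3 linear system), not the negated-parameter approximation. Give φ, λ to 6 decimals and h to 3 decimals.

φ=39.808908°, λ=111.335842°, h=2478.702 m

start: X=-1785897.9570, Y=4572671.8999, Z=4063244.8546 m
→ Helmert⁻¹: X=-1785858.9451, Y=4572038.4205, Z=4063364.0356
→ geod (Bowring, a=6378388.000): φ=39.80890800°, λ=111.33584200°, h=2478.7020 m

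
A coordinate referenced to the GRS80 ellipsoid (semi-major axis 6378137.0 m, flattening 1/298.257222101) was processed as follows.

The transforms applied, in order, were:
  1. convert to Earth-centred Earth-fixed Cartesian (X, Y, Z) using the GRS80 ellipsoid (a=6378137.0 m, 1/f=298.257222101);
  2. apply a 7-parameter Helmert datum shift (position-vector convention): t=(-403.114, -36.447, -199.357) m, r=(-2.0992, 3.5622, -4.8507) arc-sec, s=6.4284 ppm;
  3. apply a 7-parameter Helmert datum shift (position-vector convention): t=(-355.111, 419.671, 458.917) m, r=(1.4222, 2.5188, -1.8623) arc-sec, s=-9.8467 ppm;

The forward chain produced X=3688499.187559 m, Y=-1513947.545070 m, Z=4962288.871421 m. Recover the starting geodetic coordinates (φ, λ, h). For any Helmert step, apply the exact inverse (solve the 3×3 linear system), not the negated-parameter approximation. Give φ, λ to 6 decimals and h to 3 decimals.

start: X=3688499.1876, Y=-1513947.5451, Z=4962288.8714 m
→ Helmert⁻¹: X=3688843.7016, Y=-1514314.6097, Z=4961934.3001
→ Helmert⁻¹: X=3689173.0133, Y=-1514232.1714, Z=4962150.0602
→ geod (Bowring, a=6378137.000): φ=51.40057300°, λ=-22.31584600°, h=871.7930 m

φ=51.400573°, λ=-22.315846°, h=871.793 m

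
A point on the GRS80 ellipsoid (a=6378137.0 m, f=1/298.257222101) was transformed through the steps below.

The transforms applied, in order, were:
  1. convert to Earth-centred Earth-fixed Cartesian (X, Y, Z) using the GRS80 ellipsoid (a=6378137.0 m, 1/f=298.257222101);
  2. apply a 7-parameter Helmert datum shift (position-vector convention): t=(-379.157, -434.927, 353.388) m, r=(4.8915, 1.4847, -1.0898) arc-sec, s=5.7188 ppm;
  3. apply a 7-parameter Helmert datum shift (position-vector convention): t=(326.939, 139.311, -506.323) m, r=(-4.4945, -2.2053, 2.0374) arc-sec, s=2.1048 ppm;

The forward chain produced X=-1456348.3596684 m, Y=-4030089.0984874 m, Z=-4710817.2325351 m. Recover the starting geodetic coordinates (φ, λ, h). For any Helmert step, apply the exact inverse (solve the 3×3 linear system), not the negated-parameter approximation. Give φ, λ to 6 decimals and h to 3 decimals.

φ=-47.901360°, λ=-109.869389°, h=1461.096 m

start: X=-1456348.3597, Y=-4030089.0985, Z=-4710817.2325 m
→ Helmert⁻¹: X=-1456762.4018, Y=-4030102.8986, Z=-4710373.2359
→ Helmert⁻¹: X=-1456319.7177, Y=-4029764.3319, Z=-4710614.6025
→ geod (Bowring, a=6378137.000): φ=-47.90136000°, λ=-109.86938900°, h=1461.0960 m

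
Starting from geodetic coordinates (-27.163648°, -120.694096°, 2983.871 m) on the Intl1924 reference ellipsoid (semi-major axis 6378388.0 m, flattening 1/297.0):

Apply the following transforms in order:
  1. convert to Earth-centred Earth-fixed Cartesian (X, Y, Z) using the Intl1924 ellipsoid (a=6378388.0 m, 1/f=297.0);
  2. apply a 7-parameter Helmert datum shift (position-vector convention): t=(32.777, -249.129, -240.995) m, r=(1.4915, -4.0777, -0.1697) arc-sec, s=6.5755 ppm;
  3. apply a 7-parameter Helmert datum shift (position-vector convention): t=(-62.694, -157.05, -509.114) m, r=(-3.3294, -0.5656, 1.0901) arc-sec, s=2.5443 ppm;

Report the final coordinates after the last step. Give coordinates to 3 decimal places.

X=-2900128.846 m, Y=-4886061.432 m, Z=-2896560.923 m

start: φ=-27.163648°, λ=-120.694096°, h=2983.871 m
→ ECEF (a=6378388.000, f=1/297.0): X=-2900159.4714, Y=-4885571.9480, Z=-2895762.6544
→ Helmert 7p (PV): X=-2900092.5365, Y=-4885829.8767, Z=-2896115.3526
→ Helmert 7p (PV): X=-2900128.8463, Y=-4886061.4320, Z=-2896560.9233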